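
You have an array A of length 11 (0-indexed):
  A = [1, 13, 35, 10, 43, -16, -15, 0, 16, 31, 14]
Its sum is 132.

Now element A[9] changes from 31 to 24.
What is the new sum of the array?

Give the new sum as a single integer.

Answer: 125

Derivation:
Old value at index 9: 31
New value at index 9: 24
Delta = 24 - 31 = -7
New sum = old_sum + delta = 132 + (-7) = 125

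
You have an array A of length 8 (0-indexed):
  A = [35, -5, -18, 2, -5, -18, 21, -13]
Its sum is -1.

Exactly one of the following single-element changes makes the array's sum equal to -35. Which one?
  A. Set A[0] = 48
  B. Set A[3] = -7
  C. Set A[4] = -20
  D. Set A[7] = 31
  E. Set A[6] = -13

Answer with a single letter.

Option A: A[0] 35->48, delta=13, new_sum=-1+(13)=12
Option B: A[3] 2->-7, delta=-9, new_sum=-1+(-9)=-10
Option C: A[4] -5->-20, delta=-15, new_sum=-1+(-15)=-16
Option D: A[7] -13->31, delta=44, new_sum=-1+(44)=43
Option E: A[6] 21->-13, delta=-34, new_sum=-1+(-34)=-35 <-- matches target

Answer: E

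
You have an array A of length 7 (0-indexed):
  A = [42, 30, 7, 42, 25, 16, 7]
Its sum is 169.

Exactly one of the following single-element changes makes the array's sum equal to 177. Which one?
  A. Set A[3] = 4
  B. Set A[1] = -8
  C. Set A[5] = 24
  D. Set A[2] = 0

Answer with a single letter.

Option A: A[3] 42->4, delta=-38, new_sum=169+(-38)=131
Option B: A[1] 30->-8, delta=-38, new_sum=169+(-38)=131
Option C: A[5] 16->24, delta=8, new_sum=169+(8)=177 <-- matches target
Option D: A[2] 7->0, delta=-7, new_sum=169+(-7)=162

Answer: C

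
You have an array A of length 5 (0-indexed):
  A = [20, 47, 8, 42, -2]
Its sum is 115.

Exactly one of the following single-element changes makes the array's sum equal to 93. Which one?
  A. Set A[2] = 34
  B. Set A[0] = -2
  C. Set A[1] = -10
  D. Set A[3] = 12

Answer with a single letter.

Answer: B

Derivation:
Option A: A[2] 8->34, delta=26, new_sum=115+(26)=141
Option B: A[0] 20->-2, delta=-22, new_sum=115+(-22)=93 <-- matches target
Option C: A[1] 47->-10, delta=-57, new_sum=115+(-57)=58
Option D: A[3] 42->12, delta=-30, new_sum=115+(-30)=85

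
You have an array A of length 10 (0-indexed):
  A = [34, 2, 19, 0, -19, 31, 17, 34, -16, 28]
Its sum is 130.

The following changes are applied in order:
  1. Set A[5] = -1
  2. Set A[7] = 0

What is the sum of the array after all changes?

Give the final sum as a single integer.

Initial sum: 130
Change 1: A[5] 31 -> -1, delta = -32, sum = 98
Change 2: A[7] 34 -> 0, delta = -34, sum = 64

Answer: 64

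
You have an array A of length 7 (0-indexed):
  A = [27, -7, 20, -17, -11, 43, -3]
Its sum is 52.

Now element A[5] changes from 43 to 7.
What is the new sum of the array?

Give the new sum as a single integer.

Old value at index 5: 43
New value at index 5: 7
Delta = 7 - 43 = -36
New sum = old_sum + delta = 52 + (-36) = 16

Answer: 16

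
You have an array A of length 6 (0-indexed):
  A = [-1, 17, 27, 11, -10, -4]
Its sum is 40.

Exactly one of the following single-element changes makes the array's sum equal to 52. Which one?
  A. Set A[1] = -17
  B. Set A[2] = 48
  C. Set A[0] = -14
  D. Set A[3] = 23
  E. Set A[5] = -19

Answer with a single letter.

Answer: D

Derivation:
Option A: A[1] 17->-17, delta=-34, new_sum=40+(-34)=6
Option B: A[2] 27->48, delta=21, new_sum=40+(21)=61
Option C: A[0] -1->-14, delta=-13, new_sum=40+(-13)=27
Option D: A[3] 11->23, delta=12, new_sum=40+(12)=52 <-- matches target
Option E: A[5] -4->-19, delta=-15, new_sum=40+(-15)=25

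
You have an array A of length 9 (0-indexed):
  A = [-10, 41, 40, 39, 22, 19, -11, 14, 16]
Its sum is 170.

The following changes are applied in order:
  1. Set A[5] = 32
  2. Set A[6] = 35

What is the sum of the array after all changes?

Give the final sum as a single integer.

Answer: 229

Derivation:
Initial sum: 170
Change 1: A[5] 19 -> 32, delta = 13, sum = 183
Change 2: A[6] -11 -> 35, delta = 46, sum = 229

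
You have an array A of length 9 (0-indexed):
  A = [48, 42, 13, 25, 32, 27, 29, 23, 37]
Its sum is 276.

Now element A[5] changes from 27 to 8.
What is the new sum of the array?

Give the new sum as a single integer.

Old value at index 5: 27
New value at index 5: 8
Delta = 8 - 27 = -19
New sum = old_sum + delta = 276 + (-19) = 257

Answer: 257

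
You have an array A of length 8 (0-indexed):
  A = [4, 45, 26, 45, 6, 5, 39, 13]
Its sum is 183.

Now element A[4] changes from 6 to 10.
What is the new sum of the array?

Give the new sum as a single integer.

Old value at index 4: 6
New value at index 4: 10
Delta = 10 - 6 = 4
New sum = old_sum + delta = 183 + (4) = 187

Answer: 187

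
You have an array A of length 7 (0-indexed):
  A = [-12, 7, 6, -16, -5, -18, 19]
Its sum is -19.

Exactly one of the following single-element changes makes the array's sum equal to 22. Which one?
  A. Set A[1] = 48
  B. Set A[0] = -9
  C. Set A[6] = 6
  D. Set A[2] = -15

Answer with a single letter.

Option A: A[1] 7->48, delta=41, new_sum=-19+(41)=22 <-- matches target
Option B: A[0] -12->-9, delta=3, new_sum=-19+(3)=-16
Option C: A[6] 19->6, delta=-13, new_sum=-19+(-13)=-32
Option D: A[2] 6->-15, delta=-21, new_sum=-19+(-21)=-40

Answer: A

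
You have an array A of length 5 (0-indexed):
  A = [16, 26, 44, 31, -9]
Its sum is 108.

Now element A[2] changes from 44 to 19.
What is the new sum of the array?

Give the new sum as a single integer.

Answer: 83

Derivation:
Old value at index 2: 44
New value at index 2: 19
Delta = 19 - 44 = -25
New sum = old_sum + delta = 108 + (-25) = 83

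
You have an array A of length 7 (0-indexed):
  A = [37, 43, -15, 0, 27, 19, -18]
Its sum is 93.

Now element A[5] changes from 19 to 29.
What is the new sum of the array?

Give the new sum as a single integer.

Old value at index 5: 19
New value at index 5: 29
Delta = 29 - 19 = 10
New sum = old_sum + delta = 93 + (10) = 103

Answer: 103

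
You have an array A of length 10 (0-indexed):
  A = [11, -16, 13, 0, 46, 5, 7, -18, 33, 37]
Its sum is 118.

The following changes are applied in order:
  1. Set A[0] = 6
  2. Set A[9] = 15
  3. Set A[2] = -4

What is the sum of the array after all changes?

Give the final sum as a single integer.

Answer: 74

Derivation:
Initial sum: 118
Change 1: A[0] 11 -> 6, delta = -5, sum = 113
Change 2: A[9] 37 -> 15, delta = -22, sum = 91
Change 3: A[2] 13 -> -4, delta = -17, sum = 74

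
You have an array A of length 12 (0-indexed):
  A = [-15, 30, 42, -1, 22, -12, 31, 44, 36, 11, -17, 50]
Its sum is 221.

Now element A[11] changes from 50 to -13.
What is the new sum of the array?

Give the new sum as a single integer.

Answer: 158

Derivation:
Old value at index 11: 50
New value at index 11: -13
Delta = -13 - 50 = -63
New sum = old_sum + delta = 221 + (-63) = 158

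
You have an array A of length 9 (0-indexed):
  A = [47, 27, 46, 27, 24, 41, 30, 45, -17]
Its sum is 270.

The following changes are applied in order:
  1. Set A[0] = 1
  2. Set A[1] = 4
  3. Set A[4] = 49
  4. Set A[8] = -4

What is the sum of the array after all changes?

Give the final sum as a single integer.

Initial sum: 270
Change 1: A[0] 47 -> 1, delta = -46, sum = 224
Change 2: A[1] 27 -> 4, delta = -23, sum = 201
Change 3: A[4] 24 -> 49, delta = 25, sum = 226
Change 4: A[8] -17 -> -4, delta = 13, sum = 239

Answer: 239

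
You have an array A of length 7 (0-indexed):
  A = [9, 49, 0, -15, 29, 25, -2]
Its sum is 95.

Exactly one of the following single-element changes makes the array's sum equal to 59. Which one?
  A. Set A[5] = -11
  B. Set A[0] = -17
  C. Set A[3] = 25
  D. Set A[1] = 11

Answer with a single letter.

Answer: A

Derivation:
Option A: A[5] 25->-11, delta=-36, new_sum=95+(-36)=59 <-- matches target
Option B: A[0] 9->-17, delta=-26, new_sum=95+(-26)=69
Option C: A[3] -15->25, delta=40, new_sum=95+(40)=135
Option D: A[1] 49->11, delta=-38, new_sum=95+(-38)=57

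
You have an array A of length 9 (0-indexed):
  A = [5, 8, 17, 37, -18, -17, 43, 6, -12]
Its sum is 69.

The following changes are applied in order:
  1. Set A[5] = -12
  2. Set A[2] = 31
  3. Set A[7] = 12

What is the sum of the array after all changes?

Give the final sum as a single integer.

Answer: 94

Derivation:
Initial sum: 69
Change 1: A[5] -17 -> -12, delta = 5, sum = 74
Change 2: A[2] 17 -> 31, delta = 14, sum = 88
Change 3: A[7] 6 -> 12, delta = 6, sum = 94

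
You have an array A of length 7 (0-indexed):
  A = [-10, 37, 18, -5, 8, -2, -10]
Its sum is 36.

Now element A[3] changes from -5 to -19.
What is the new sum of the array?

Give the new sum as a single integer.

Old value at index 3: -5
New value at index 3: -19
Delta = -19 - -5 = -14
New sum = old_sum + delta = 36 + (-14) = 22

Answer: 22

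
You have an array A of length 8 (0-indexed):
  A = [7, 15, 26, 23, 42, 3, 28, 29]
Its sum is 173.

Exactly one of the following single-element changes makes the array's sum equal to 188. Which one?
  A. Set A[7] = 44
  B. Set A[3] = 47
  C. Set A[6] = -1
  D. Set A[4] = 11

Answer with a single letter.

Answer: A

Derivation:
Option A: A[7] 29->44, delta=15, new_sum=173+(15)=188 <-- matches target
Option B: A[3] 23->47, delta=24, new_sum=173+(24)=197
Option C: A[6] 28->-1, delta=-29, new_sum=173+(-29)=144
Option D: A[4] 42->11, delta=-31, new_sum=173+(-31)=142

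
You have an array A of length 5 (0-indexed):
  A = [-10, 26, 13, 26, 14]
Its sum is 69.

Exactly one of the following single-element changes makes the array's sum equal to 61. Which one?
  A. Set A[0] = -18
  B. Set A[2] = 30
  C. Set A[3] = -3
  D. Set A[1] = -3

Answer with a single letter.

Option A: A[0] -10->-18, delta=-8, new_sum=69+(-8)=61 <-- matches target
Option B: A[2] 13->30, delta=17, new_sum=69+(17)=86
Option C: A[3] 26->-3, delta=-29, new_sum=69+(-29)=40
Option D: A[1] 26->-3, delta=-29, new_sum=69+(-29)=40

Answer: A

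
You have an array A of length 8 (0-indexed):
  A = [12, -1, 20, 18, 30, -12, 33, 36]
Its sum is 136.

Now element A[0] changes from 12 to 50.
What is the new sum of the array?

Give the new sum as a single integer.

Old value at index 0: 12
New value at index 0: 50
Delta = 50 - 12 = 38
New sum = old_sum + delta = 136 + (38) = 174

Answer: 174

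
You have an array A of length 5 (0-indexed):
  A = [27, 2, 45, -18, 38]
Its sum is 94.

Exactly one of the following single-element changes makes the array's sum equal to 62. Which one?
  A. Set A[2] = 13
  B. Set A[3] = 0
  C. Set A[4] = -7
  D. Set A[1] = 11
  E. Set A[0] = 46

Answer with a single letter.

Answer: A

Derivation:
Option A: A[2] 45->13, delta=-32, new_sum=94+(-32)=62 <-- matches target
Option B: A[3] -18->0, delta=18, new_sum=94+(18)=112
Option C: A[4] 38->-7, delta=-45, new_sum=94+(-45)=49
Option D: A[1] 2->11, delta=9, new_sum=94+(9)=103
Option E: A[0] 27->46, delta=19, new_sum=94+(19)=113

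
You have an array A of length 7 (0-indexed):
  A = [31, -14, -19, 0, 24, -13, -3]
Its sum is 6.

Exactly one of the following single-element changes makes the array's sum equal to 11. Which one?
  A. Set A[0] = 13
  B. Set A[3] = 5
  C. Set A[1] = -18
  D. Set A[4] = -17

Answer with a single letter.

Answer: B

Derivation:
Option A: A[0] 31->13, delta=-18, new_sum=6+(-18)=-12
Option B: A[3] 0->5, delta=5, new_sum=6+(5)=11 <-- matches target
Option C: A[1] -14->-18, delta=-4, new_sum=6+(-4)=2
Option D: A[4] 24->-17, delta=-41, new_sum=6+(-41)=-35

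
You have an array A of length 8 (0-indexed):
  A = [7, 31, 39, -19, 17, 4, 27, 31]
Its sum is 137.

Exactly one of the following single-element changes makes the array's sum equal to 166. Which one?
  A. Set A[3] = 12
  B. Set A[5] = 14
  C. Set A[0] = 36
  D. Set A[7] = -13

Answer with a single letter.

Option A: A[3] -19->12, delta=31, new_sum=137+(31)=168
Option B: A[5] 4->14, delta=10, new_sum=137+(10)=147
Option C: A[0] 7->36, delta=29, new_sum=137+(29)=166 <-- matches target
Option D: A[7] 31->-13, delta=-44, new_sum=137+(-44)=93

Answer: C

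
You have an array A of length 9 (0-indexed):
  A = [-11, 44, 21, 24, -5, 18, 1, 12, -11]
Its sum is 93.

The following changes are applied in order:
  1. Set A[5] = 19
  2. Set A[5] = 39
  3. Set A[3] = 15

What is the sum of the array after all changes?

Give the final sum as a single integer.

Answer: 105

Derivation:
Initial sum: 93
Change 1: A[5] 18 -> 19, delta = 1, sum = 94
Change 2: A[5] 19 -> 39, delta = 20, sum = 114
Change 3: A[3] 24 -> 15, delta = -9, sum = 105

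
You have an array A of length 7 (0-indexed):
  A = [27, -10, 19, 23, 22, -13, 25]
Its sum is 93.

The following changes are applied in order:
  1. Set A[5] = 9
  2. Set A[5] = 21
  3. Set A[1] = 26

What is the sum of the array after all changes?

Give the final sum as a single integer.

Answer: 163

Derivation:
Initial sum: 93
Change 1: A[5] -13 -> 9, delta = 22, sum = 115
Change 2: A[5] 9 -> 21, delta = 12, sum = 127
Change 3: A[1] -10 -> 26, delta = 36, sum = 163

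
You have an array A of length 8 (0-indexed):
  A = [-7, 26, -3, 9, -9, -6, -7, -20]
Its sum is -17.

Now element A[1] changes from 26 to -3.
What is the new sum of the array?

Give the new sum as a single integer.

Answer: -46

Derivation:
Old value at index 1: 26
New value at index 1: -3
Delta = -3 - 26 = -29
New sum = old_sum + delta = -17 + (-29) = -46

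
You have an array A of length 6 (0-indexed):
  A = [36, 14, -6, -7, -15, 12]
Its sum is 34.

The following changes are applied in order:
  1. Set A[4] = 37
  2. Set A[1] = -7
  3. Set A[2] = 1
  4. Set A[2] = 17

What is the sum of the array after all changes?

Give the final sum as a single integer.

Initial sum: 34
Change 1: A[4] -15 -> 37, delta = 52, sum = 86
Change 2: A[1] 14 -> -7, delta = -21, sum = 65
Change 3: A[2] -6 -> 1, delta = 7, sum = 72
Change 4: A[2] 1 -> 17, delta = 16, sum = 88

Answer: 88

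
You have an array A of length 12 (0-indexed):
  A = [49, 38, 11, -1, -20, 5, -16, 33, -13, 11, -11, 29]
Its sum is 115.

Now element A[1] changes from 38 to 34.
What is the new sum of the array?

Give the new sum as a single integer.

Old value at index 1: 38
New value at index 1: 34
Delta = 34 - 38 = -4
New sum = old_sum + delta = 115 + (-4) = 111

Answer: 111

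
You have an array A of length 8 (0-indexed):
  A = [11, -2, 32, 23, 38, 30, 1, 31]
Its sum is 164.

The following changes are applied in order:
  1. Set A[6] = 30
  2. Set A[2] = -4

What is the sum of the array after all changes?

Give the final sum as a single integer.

Initial sum: 164
Change 1: A[6] 1 -> 30, delta = 29, sum = 193
Change 2: A[2] 32 -> -4, delta = -36, sum = 157

Answer: 157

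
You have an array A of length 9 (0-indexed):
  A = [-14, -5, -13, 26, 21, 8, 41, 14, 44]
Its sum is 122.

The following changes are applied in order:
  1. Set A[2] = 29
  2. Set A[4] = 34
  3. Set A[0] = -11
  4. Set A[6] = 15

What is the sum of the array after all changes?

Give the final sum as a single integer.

Initial sum: 122
Change 1: A[2] -13 -> 29, delta = 42, sum = 164
Change 2: A[4] 21 -> 34, delta = 13, sum = 177
Change 3: A[0] -14 -> -11, delta = 3, sum = 180
Change 4: A[6] 41 -> 15, delta = -26, sum = 154

Answer: 154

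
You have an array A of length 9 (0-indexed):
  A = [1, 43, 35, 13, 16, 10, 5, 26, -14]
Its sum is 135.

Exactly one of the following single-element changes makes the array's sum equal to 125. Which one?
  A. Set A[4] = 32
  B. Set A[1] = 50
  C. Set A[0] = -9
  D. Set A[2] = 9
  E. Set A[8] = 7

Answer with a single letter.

Answer: C

Derivation:
Option A: A[4] 16->32, delta=16, new_sum=135+(16)=151
Option B: A[1] 43->50, delta=7, new_sum=135+(7)=142
Option C: A[0] 1->-9, delta=-10, new_sum=135+(-10)=125 <-- matches target
Option D: A[2] 35->9, delta=-26, new_sum=135+(-26)=109
Option E: A[8] -14->7, delta=21, new_sum=135+(21)=156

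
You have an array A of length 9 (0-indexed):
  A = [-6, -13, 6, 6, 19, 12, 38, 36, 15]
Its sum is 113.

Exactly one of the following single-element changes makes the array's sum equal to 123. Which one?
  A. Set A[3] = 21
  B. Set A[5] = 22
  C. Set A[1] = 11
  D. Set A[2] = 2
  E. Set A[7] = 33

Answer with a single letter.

Answer: B

Derivation:
Option A: A[3] 6->21, delta=15, new_sum=113+(15)=128
Option B: A[5] 12->22, delta=10, new_sum=113+(10)=123 <-- matches target
Option C: A[1] -13->11, delta=24, new_sum=113+(24)=137
Option D: A[2] 6->2, delta=-4, new_sum=113+(-4)=109
Option E: A[7] 36->33, delta=-3, new_sum=113+(-3)=110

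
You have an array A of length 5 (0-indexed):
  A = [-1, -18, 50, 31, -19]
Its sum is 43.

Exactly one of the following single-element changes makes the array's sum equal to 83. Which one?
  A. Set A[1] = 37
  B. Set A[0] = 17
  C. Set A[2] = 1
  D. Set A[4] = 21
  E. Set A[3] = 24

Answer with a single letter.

Option A: A[1] -18->37, delta=55, new_sum=43+(55)=98
Option B: A[0] -1->17, delta=18, new_sum=43+(18)=61
Option C: A[2] 50->1, delta=-49, new_sum=43+(-49)=-6
Option D: A[4] -19->21, delta=40, new_sum=43+(40)=83 <-- matches target
Option E: A[3] 31->24, delta=-7, new_sum=43+(-7)=36

Answer: D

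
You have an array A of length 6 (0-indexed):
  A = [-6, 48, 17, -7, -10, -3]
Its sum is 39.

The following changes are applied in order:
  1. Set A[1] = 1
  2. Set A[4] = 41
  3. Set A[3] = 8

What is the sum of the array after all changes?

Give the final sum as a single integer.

Answer: 58

Derivation:
Initial sum: 39
Change 1: A[1] 48 -> 1, delta = -47, sum = -8
Change 2: A[4] -10 -> 41, delta = 51, sum = 43
Change 3: A[3] -7 -> 8, delta = 15, sum = 58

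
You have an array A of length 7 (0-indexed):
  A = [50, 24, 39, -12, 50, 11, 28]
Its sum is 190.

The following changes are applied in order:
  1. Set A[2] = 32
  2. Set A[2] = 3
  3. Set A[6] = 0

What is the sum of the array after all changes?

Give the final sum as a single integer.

Answer: 126

Derivation:
Initial sum: 190
Change 1: A[2] 39 -> 32, delta = -7, sum = 183
Change 2: A[2] 32 -> 3, delta = -29, sum = 154
Change 3: A[6] 28 -> 0, delta = -28, sum = 126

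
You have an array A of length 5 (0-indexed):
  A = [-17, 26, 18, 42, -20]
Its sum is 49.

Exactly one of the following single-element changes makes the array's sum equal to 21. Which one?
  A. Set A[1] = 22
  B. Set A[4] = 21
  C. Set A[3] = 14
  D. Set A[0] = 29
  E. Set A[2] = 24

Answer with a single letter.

Option A: A[1] 26->22, delta=-4, new_sum=49+(-4)=45
Option B: A[4] -20->21, delta=41, new_sum=49+(41)=90
Option C: A[3] 42->14, delta=-28, new_sum=49+(-28)=21 <-- matches target
Option D: A[0] -17->29, delta=46, new_sum=49+(46)=95
Option E: A[2] 18->24, delta=6, new_sum=49+(6)=55

Answer: C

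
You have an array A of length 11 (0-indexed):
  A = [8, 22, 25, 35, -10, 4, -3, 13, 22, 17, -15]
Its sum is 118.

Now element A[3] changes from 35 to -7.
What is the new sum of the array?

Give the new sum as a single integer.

Answer: 76

Derivation:
Old value at index 3: 35
New value at index 3: -7
Delta = -7 - 35 = -42
New sum = old_sum + delta = 118 + (-42) = 76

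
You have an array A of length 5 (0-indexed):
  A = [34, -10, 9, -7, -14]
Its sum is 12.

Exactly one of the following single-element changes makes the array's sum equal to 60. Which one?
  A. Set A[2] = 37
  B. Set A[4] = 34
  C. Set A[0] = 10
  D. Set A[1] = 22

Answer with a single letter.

Option A: A[2] 9->37, delta=28, new_sum=12+(28)=40
Option B: A[4] -14->34, delta=48, new_sum=12+(48)=60 <-- matches target
Option C: A[0] 34->10, delta=-24, new_sum=12+(-24)=-12
Option D: A[1] -10->22, delta=32, new_sum=12+(32)=44

Answer: B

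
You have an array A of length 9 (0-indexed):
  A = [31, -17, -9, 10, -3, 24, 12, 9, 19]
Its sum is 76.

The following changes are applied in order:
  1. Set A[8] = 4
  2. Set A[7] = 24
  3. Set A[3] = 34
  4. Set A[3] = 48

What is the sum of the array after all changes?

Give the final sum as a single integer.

Answer: 114

Derivation:
Initial sum: 76
Change 1: A[8] 19 -> 4, delta = -15, sum = 61
Change 2: A[7] 9 -> 24, delta = 15, sum = 76
Change 3: A[3] 10 -> 34, delta = 24, sum = 100
Change 4: A[3] 34 -> 48, delta = 14, sum = 114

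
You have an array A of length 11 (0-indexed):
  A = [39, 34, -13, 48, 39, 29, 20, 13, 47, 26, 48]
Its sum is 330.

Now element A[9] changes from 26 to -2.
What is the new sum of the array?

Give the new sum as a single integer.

Answer: 302

Derivation:
Old value at index 9: 26
New value at index 9: -2
Delta = -2 - 26 = -28
New sum = old_sum + delta = 330 + (-28) = 302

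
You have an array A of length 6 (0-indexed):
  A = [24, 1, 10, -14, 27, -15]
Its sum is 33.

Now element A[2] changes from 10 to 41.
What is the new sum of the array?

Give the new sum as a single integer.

Answer: 64

Derivation:
Old value at index 2: 10
New value at index 2: 41
Delta = 41 - 10 = 31
New sum = old_sum + delta = 33 + (31) = 64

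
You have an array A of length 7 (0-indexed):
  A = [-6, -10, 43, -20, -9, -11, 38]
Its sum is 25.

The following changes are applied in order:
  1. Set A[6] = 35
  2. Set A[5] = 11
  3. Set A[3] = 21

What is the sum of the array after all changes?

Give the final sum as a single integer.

Initial sum: 25
Change 1: A[6] 38 -> 35, delta = -3, sum = 22
Change 2: A[5] -11 -> 11, delta = 22, sum = 44
Change 3: A[3] -20 -> 21, delta = 41, sum = 85

Answer: 85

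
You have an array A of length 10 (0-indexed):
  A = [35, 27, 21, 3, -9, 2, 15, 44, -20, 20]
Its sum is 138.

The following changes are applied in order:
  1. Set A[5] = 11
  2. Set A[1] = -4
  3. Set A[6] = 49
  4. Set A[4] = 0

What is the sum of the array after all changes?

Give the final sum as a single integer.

Initial sum: 138
Change 1: A[5] 2 -> 11, delta = 9, sum = 147
Change 2: A[1] 27 -> -4, delta = -31, sum = 116
Change 3: A[6] 15 -> 49, delta = 34, sum = 150
Change 4: A[4] -9 -> 0, delta = 9, sum = 159

Answer: 159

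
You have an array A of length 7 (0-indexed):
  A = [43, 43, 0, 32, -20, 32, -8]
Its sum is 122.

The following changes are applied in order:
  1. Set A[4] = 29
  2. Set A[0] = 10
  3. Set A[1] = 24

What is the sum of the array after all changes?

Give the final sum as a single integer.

Answer: 119

Derivation:
Initial sum: 122
Change 1: A[4] -20 -> 29, delta = 49, sum = 171
Change 2: A[0] 43 -> 10, delta = -33, sum = 138
Change 3: A[1] 43 -> 24, delta = -19, sum = 119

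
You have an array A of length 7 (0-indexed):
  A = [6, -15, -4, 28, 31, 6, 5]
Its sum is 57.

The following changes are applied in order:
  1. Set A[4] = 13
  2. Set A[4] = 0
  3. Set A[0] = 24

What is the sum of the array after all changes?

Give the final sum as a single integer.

Answer: 44

Derivation:
Initial sum: 57
Change 1: A[4] 31 -> 13, delta = -18, sum = 39
Change 2: A[4] 13 -> 0, delta = -13, sum = 26
Change 3: A[0] 6 -> 24, delta = 18, sum = 44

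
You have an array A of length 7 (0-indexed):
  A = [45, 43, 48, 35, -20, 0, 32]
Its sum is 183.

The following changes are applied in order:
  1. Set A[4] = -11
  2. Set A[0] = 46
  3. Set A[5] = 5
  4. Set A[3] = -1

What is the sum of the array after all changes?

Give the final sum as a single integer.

Answer: 162

Derivation:
Initial sum: 183
Change 1: A[4] -20 -> -11, delta = 9, sum = 192
Change 2: A[0] 45 -> 46, delta = 1, sum = 193
Change 3: A[5] 0 -> 5, delta = 5, sum = 198
Change 4: A[3] 35 -> -1, delta = -36, sum = 162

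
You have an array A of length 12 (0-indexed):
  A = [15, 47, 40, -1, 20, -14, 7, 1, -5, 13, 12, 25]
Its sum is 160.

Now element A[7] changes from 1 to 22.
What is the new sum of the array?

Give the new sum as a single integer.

Old value at index 7: 1
New value at index 7: 22
Delta = 22 - 1 = 21
New sum = old_sum + delta = 160 + (21) = 181

Answer: 181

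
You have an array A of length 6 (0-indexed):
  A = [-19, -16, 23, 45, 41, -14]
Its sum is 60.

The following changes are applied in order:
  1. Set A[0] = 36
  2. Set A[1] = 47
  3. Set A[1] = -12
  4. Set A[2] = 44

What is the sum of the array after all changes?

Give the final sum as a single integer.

Initial sum: 60
Change 1: A[0] -19 -> 36, delta = 55, sum = 115
Change 2: A[1] -16 -> 47, delta = 63, sum = 178
Change 3: A[1] 47 -> -12, delta = -59, sum = 119
Change 4: A[2] 23 -> 44, delta = 21, sum = 140

Answer: 140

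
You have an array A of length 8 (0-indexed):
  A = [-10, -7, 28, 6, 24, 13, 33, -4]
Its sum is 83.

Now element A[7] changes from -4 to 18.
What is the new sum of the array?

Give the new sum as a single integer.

Answer: 105

Derivation:
Old value at index 7: -4
New value at index 7: 18
Delta = 18 - -4 = 22
New sum = old_sum + delta = 83 + (22) = 105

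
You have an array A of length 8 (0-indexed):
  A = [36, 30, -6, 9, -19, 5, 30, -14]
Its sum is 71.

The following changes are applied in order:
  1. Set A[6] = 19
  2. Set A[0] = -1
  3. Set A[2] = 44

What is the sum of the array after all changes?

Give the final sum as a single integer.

Answer: 73

Derivation:
Initial sum: 71
Change 1: A[6] 30 -> 19, delta = -11, sum = 60
Change 2: A[0] 36 -> -1, delta = -37, sum = 23
Change 3: A[2] -6 -> 44, delta = 50, sum = 73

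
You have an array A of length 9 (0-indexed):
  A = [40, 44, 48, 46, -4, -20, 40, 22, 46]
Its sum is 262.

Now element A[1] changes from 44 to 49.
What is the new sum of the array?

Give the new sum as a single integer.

Answer: 267

Derivation:
Old value at index 1: 44
New value at index 1: 49
Delta = 49 - 44 = 5
New sum = old_sum + delta = 262 + (5) = 267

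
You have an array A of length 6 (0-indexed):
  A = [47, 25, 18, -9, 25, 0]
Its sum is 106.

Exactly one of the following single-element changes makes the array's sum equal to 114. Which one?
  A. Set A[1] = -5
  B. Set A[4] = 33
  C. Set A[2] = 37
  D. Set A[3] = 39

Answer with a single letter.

Answer: B

Derivation:
Option A: A[1] 25->-5, delta=-30, new_sum=106+(-30)=76
Option B: A[4] 25->33, delta=8, new_sum=106+(8)=114 <-- matches target
Option C: A[2] 18->37, delta=19, new_sum=106+(19)=125
Option D: A[3] -9->39, delta=48, new_sum=106+(48)=154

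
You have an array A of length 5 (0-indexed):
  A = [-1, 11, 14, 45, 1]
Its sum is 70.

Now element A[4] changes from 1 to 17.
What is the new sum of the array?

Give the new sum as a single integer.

Old value at index 4: 1
New value at index 4: 17
Delta = 17 - 1 = 16
New sum = old_sum + delta = 70 + (16) = 86

Answer: 86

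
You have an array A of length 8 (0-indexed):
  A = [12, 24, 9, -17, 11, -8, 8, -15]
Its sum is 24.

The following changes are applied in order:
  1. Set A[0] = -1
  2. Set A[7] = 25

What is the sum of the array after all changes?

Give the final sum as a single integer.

Initial sum: 24
Change 1: A[0] 12 -> -1, delta = -13, sum = 11
Change 2: A[7] -15 -> 25, delta = 40, sum = 51

Answer: 51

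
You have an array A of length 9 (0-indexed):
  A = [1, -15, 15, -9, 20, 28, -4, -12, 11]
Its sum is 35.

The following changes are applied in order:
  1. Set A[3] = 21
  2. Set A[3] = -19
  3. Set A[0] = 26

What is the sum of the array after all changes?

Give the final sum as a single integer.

Initial sum: 35
Change 1: A[3] -9 -> 21, delta = 30, sum = 65
Change 2: A[3] 21 -> -19, delta = -40, sum = 25
Change 3: A[0] 1 -> 26, delta = 25, sum = 50

Answer: 50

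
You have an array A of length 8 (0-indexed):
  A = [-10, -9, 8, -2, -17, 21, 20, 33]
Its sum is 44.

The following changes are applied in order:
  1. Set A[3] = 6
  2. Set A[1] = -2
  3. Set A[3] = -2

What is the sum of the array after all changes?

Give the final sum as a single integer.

Initial sum: 44
Change 1: A[3] -2 -> 6, delta = 8, sum = 52
Change 2: A[1] -9 -> -2, delta = 7, sum = 59
Change 3: A[3] 6 -> -2, delta = -8, sum = 51

Answer: 51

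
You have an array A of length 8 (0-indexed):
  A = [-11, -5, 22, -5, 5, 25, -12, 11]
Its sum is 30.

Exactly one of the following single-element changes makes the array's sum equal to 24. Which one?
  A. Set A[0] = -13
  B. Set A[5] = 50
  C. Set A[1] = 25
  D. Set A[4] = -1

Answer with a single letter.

Option A: A[0] -11->-13, delta=-2, new_sum=30+(-2)=28
Option B: A[5] 25->50, delta=25, new_sum=30+(25)=55
Option C: A[1] -5->25, delta=30, new_sum=30+(30)=60
Option D: A[4] 5->-1, delta=-6, new_sum=30+(-6)=24 <-- matches target

Answer: D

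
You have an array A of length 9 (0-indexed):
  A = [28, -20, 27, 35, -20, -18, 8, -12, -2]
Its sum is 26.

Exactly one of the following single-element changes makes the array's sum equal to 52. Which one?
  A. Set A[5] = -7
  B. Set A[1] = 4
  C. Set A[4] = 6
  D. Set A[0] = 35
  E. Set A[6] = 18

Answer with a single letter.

Option A: A[5] -18->-7, delta=11, new_sum=26+(11)=37
Option B: A[1] -20->4, delta=24, new_sum=26+(24)=50
Option C: A[4] -20->6, delta=26, new_sum=26+(26)=52 <-- matches target
Option D: A[0] 28->35, delta=7, new_sum=26+(7)=33
Option E: A[6] 8->18, delta=10, new_sum=26+(10)=36

Answer: C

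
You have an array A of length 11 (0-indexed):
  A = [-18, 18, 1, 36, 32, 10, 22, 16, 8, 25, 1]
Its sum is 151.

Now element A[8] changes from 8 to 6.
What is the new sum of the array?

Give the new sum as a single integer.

Answer: 149

Derivation:
Old value at index 8: 8
New value at index 8: 6
Delta = 6 - 8 = -2
New sum = old_sum + delta = 151 + (-2) = 149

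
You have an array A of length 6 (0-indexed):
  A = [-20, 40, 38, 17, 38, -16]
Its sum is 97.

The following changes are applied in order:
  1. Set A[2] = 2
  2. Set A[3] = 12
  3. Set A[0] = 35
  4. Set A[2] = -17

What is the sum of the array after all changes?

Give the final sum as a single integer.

Initial sum: 97
Change 1: A[2] 38 -> 2, delta = -36, sum = 61
Change 2: A[3] 17 -> 12, delta = -5, sum = 56
Change 3: A[0] -20 -> 35, delta = 55, sum = 111
Change 4: A[2] 2 -> -17, delta = -19, sum = 92

Answer: 92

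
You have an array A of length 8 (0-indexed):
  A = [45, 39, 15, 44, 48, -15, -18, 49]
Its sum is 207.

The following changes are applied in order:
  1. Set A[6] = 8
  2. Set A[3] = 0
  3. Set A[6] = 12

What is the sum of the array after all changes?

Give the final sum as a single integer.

Initial sum: 207
Change 1: A[6] -18 -> 8, delta = 26, sum = 233
Change 2: A[3] 44 -> 0, delta = -44, sum = 189
Change 3: A[6] 8 -> 12, delta = 4, sum = 193

Answer: 193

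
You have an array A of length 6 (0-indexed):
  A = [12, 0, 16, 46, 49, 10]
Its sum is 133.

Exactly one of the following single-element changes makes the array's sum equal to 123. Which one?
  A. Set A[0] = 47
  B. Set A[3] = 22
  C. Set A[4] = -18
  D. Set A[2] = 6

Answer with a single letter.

Option A: A[0] 12->47, delta=35, new_sum=133+(35)=168
Option B: A[3] 46->22, delta=-24, new_sum=133+(-24)=109
Option C: A[4] 49->-18, delta=-67, new_sum=133+(-67)=66
Option D: A[2] 16->6, delta=-10, new_sum=133+(-10)=123 <-- matches target

Answer: D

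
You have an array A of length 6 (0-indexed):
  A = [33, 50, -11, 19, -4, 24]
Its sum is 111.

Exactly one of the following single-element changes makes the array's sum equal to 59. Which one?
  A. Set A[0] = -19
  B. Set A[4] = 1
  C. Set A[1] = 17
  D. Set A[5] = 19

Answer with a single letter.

Answer: A

Derivation:
Option A: A[0] 33->-19, delta=-52, new_sum=111+(-52)=59 <-- matches target
Option B: A[4] -4->1, delta=5, new_sum=111+(5)=116
Option C: A[1] 50->17, delta=-33, new_sum=111+(-33)=78
Option D: A[5] 24->19, delta=-5, new_sum=111+(-5)=106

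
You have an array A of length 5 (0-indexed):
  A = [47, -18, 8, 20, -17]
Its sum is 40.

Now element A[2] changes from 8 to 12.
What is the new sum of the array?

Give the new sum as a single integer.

Answer: 44

Derivation:
Old value at index 2: 8
New value at index 2: 12
Delta = 12 - 8 = 4
New sum = old_sum + delta = 40 + (4) = 44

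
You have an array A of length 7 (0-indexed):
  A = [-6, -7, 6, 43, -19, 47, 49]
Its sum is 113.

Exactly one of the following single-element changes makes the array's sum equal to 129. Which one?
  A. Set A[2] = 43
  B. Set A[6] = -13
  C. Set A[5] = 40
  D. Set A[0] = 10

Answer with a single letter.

Option A: A[2] 6->43, delta=37, new_sum=113+(37)=150
Option B: A[6] 49->-13, delta=-62, new_sum=113+(-62)=51
Option C: A[5] 47->40, delta=-7, new_sum=113+(-7)=106
Option D: A[0] -6->10, delta=16, new_sum=113+(16)=129 <-- matches target

Answer: D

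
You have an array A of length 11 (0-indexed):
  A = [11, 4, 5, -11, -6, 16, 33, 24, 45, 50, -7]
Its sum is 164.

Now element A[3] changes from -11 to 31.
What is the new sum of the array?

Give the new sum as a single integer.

Old value at index 3: -11
New value at index 3: 31
Delta = 31 - -11 = 42
New sum = old_sum + delta = 164 + (42) = 206

Answer: 206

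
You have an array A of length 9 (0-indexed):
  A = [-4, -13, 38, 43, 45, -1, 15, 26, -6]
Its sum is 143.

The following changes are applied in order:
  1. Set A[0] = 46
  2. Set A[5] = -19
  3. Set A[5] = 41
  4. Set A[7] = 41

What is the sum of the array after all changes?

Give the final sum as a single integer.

Initial sum: 143
Change 1: A[0] -4 -> 46, delta = 50, sum = 193
Change 2: A[5] -1 -> -19, delta = -18, sum = 175
Change 3: A[5] -19 -> 41, delta = 60, sum = 235
Change 4: A[7] 26 -> 41, delta = 15, sum = 250

Answer: 250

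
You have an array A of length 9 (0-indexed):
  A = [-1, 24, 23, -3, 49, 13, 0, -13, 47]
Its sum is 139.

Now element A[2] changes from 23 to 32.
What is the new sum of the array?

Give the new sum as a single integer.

Old value at index 2: 23
New value at index 2: 32
Delta = 32 - 23 = 9
New sum = old_sum + delta = 139 + (9) = 148

Answer: 148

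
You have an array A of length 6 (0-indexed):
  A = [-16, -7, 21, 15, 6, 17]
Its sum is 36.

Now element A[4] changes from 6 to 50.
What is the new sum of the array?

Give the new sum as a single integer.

Old value at index 4: 6
New value at index 4: 50
Delta = 50 - 6 = 44
New sum = old_sum + delta = 36 + (44) = 80

Answer: 80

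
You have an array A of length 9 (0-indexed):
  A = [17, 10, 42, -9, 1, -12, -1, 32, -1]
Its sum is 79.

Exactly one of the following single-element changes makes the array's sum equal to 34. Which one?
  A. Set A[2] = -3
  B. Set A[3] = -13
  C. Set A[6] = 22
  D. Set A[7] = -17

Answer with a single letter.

Option A: A[2] 42->-3, delta=-45, new_sum=79+(-45)=34 <-- matches target
Option B: A[3] -9->-13, delta=-4, new_sum=79+(-4)=75
Option C: A[6] -1->22, delta=23, new_sum=79+(23)=102
Option D: A[7] 32->-17, delta=-49, new_sum=79+(-49)=30

Answer: A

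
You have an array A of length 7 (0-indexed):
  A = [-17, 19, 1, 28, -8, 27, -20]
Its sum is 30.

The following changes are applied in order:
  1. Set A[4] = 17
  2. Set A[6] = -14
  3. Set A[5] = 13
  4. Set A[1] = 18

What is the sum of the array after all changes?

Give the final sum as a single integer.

Answer: 46

Derivation:
Initial sum: 30
Change 1: A[4] -8 -> 17, delta = 25, sum = 55
Change 2: A[6] -20 -> -14, delta = 6, sum = 61
Change 3: A[5] 27 -> 13, delta = -14, sum = 47
Change 4: A[1] 19 -> 18, delta = -1, sum = 46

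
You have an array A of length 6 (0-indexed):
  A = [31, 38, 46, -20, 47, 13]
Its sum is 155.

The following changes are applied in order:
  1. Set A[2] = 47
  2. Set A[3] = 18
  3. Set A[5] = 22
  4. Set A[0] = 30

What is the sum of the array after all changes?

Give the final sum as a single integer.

Answer: 202

Derivation:
Initial sum: 155
Change 1: A[2] 46 -> 47, delta = 1, sum = 156
Change 2: A[3] -20 -> 18, delta = 38, sum = 194
Change 3: A[5] 13 -> 22, delta = 9, sum = 203
Change 4: A[0] 31 -> 30, delta = -1, sum = 202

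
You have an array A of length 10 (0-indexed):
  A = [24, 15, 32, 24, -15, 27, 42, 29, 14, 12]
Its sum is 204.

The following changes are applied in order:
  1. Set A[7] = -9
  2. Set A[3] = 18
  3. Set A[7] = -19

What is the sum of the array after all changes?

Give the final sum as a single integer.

Initial sum: 204
Change 1: A[7] 29 -> -9, delta = -38, sum = 166
Change 2: A[3] 24 -> 18, delta = -6, sum = 160
Change 3: A[7] -9 -> -19, delta = -10, sum = 150

Answer: 150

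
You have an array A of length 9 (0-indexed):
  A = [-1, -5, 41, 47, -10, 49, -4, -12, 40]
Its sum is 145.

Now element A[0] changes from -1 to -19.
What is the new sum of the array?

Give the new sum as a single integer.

Old value at index 0: -1
New value at index 0: -19
Delta = -19 - -1 = -18
New sum = old_sum + delta = 145 + (-18) = 127

Answer: 127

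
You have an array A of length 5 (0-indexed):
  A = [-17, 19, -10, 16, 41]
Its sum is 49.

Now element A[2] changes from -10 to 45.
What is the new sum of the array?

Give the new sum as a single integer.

Old value at index 2: -10
New value at index 2: 45
Delta = 45 - -10 = 55
New sum = old_sum + delta = 49 + (55) = 104

Answer: 104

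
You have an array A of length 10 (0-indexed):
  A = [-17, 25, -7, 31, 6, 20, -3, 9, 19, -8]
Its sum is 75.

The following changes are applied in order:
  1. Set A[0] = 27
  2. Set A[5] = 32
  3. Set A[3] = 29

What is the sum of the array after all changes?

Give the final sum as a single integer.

Initial sum: 75
Change 1: A[0] -17 -> 27, delta = 44, sum = 119
Change 2: A[5] 20 -> 32, delta = 12, sum = 131
Change 3: A[3] 31 -> 29, delta = -2, sum = 129

Answer: 129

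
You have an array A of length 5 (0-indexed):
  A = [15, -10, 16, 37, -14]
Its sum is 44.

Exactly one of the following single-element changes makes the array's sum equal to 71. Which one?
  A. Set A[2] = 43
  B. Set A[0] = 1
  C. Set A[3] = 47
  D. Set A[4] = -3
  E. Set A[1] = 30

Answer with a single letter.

Option A: A[2] 16->43, delta=27, new_sum=44+(27)=71 <-- matches target
Option B: A[0] 15->1, delta=-14, new_sum=44+(-14)=30
Option C: A[3] 37->47, delta=10, new_sum=44+(10)=54
Option D: A[4] -14->-3, delta=11, new_sum=44+(11)=55
Option E: A[1] -10->30, delta=40, new_sum=44+(40)=84

Answer: A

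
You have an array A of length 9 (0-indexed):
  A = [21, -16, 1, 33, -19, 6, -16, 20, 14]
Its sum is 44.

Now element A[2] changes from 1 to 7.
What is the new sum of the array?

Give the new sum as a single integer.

Answer: 50

Derivation:
Old value at index 2: 1
New value at index 2: 7
Delta = 7 - 1 = 6
New sum = old_sum + delta = 44 + (6) = 50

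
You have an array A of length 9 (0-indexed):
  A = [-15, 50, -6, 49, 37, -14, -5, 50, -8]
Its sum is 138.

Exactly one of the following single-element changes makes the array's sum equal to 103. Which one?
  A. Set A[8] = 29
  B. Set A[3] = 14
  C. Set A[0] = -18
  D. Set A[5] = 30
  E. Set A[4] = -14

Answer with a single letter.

Option A: A[8] -8->29, delta=37, new_sum=138+(37)=175
Option B: A[3] 49->14, delta=-35, new_sum=138+(-35)=103 <-- matches target
Option C: A[0] -15->-18, delta=-3, new_sum=138+(-3)=135
Option D: A[5] -14->30, delta=44, new_sum=138+(44)=182
Option E: A[4] 37->-14, delta=-51, new_sum=138+(-51)=87

Answer: B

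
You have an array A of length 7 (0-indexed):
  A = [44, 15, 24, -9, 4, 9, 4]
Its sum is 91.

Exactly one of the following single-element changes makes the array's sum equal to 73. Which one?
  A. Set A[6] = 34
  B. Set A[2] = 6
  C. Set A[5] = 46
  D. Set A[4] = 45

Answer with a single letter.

Answer: B

Derivation:
Option A: A[6] 4->34, delta=30, new_sum=91+(30)=121
Option B: A[2] 24->6, delta=-18, new_sum=91+(-18)=73 <-- matches target
Option C: A[5] 9->46, delta=37, new_sum=91+(37)=128
Option D: A[4] 4->45, delta=41, new_sum=91+(41)=132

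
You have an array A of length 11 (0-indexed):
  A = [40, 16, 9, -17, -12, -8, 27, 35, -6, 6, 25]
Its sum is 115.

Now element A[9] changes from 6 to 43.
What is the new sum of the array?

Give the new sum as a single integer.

Answer: 152

Derivation:
Old value at index 9: 6
New value at index 9: 43
Delta = 43 - 6 = 37
New sum = old_sum + delta = 115 + (37) = 152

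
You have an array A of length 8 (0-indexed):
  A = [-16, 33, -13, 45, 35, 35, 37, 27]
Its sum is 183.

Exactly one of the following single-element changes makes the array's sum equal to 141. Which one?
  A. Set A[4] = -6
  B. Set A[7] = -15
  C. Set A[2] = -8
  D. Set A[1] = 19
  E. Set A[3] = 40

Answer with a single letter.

Answer: B

Derivation:
Option A: A[4] 35->-6, delta=-41, new_sum=183+(-41)=142
Option B: A[7] 27->-15, delta=-42, new_sum=183+(-42)=141 <-- matches target
Option C: A[2] -13->-8, delta=5, new_sum=183+(5)=188
Option D: A[1] 33->19, delta=-14, new_sum=183+(-14)=169
Option E: A[3] 45->40, delta=-5, new_sum=183+(-5)=178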